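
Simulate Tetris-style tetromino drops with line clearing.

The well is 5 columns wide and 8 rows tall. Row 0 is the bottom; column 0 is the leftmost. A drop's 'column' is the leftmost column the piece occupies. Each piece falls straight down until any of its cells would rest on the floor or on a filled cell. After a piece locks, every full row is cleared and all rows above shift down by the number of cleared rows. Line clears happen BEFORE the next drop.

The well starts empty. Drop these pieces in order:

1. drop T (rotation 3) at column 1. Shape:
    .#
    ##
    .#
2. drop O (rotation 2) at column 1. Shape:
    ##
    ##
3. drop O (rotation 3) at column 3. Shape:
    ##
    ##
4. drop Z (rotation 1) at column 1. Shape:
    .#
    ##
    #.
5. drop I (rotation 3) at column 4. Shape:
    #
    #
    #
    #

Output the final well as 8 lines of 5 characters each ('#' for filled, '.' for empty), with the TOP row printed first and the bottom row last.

Drop 1: T rot3 at col 1 lands with bottom-row=0; cleared 0 line(s) (total 0); column heights now [0 2 3 0 0], max=3
Drop 2: O rot2 at col 1 lands with bottom-row=3; cleared 0 line(s) (total 0); column heights now [0 5 5 0 0], max=5
Drop 3: O rot3 at col 3 lands with bottom-row=0; cleared 0 line(s) (total 0); column heights now [0 5 5 2 2], max=5
Drop 4: Z rot1 at col 1 lands with bottom-row=5; cleared 0 line(s) (total 0); column heights now [0 7 8 2 2], max=8
Drop 5: I rot3 at col 4 lands with bottom-row=2; cleared 0 line(s) (total 0); column heights now [0 7 8 2 6], max=8

Answer: ..#..
.##..
.#..#
.##.#
.##.#
..#.#
.####
..###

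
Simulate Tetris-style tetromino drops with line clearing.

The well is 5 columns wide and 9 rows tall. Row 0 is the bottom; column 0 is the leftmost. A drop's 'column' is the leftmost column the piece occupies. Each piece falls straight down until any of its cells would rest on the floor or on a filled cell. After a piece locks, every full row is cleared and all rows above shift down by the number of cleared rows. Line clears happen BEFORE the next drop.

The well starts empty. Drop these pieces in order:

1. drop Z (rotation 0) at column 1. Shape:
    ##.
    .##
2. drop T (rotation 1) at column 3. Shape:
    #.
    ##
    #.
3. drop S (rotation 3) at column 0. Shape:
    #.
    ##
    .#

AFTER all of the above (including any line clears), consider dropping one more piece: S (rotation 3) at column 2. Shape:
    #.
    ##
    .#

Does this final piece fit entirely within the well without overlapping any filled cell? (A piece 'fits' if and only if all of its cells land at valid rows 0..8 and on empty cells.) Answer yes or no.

Drop 1: Z rot0 at col 1 lands with bottom-row=0; cleared 0 line(s) (total 0); column heights now [0 2 2 1 0], max=2
Drop 2: T rot1 at col 3 lands with bottom-row=1; cleared 0 line(s) (total 0); column heights now [0 2 2 4 3], max=4
Drop 3: S rot3 at col 0 lands with bottom-row=2; cleared 0 line(s) (total 0); column heights now [5 4 2 4 3], max=5
Test piece S rot3 at col 2 (width 2): heights before test = [5 4 2 4 3]; fits = True

Answer: yes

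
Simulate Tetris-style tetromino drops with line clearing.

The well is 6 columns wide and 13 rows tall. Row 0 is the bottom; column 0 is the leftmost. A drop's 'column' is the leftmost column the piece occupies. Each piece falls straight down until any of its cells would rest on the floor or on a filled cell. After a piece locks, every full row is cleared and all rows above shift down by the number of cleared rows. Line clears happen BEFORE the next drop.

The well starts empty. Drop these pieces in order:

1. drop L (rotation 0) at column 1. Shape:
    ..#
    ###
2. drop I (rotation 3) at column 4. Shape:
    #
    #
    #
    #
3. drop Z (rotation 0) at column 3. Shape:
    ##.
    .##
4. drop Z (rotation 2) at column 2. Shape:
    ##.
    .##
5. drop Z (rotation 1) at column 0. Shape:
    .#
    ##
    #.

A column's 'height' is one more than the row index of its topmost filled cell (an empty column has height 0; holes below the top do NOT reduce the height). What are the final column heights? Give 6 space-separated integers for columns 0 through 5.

Drop 1: L rot0 at col 1 lands with bottom-row=0; cleared 0 line(s) (total 0); column heights now [0 1 1 2 0 0], max=2
Drop 2: I rot3 at col 4 lands with bottom-row=0; cleared 0 line(s) (total 0); column heights now [0 1 1 2 4 0], max=4
Drop 3: Z rot0 at col 3 lands with bottom-row=4; cleared 0 line(s) (total 0); column heights now [0 1 1 6 6 5], max=6
Drop 4: Z rot2 at col 2 lands with bottom-row=6; cleared 0 line(s) (total 0); column heights now [0 1 8 8 7 5], max=8
Drop 5: Z rot1 at col 0 lands with bottom-row=0; cleared 0 line(s) (total 0); column heights now [2 3 8 8 7 5], max=8

Answer: 2 3 8 8 7 5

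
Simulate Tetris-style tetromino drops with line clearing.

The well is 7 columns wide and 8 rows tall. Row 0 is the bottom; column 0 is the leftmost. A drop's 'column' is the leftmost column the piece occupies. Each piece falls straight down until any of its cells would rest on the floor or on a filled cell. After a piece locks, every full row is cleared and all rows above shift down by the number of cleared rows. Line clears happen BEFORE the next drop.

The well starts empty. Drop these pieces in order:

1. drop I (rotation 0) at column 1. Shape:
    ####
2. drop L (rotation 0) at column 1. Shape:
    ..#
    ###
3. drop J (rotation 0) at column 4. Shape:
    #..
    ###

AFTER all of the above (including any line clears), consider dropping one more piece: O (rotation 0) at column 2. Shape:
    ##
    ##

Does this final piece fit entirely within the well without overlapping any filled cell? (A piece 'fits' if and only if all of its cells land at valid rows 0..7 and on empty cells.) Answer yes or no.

Drop 1: I rot0 at col 1 lands with bottom-row=0; cleared 0 line(s) (total 0); column heights now [0 1 1 1 1 0 0], max=1
Drop 2: L rot0 at col 1 lands with bottom-row=1; cleared 0 line(s) (total 0); column heights now [0 2 2 3 1 0 0], max=3
Drop 3: J rot0 at col 4 lands with bottom-row=1; cleared 0 line(s) (total 0); column heights now [0 2 2 3 3 2 2], max=3
Test piece O rot0 at col 2 (width 2): heights before test = [0 2 2 3 3 2 2]; fits = True

Answer: yes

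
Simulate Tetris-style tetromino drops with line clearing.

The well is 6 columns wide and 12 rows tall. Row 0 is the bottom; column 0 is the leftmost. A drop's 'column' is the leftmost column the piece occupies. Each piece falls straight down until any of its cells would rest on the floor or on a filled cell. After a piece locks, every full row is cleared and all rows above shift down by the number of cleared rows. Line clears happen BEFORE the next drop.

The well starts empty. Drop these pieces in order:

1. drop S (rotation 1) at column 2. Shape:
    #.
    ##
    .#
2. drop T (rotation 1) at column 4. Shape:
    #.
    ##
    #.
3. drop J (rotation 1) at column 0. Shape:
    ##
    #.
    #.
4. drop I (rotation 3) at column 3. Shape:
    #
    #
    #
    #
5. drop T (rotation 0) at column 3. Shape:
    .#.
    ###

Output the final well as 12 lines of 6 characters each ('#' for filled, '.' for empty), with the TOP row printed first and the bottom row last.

Drop 1: S rot1 at col 2 lands with bottom-row=0; cleared 0 line(s) (total 0); column heights now [0 0 3 2 0 0], max=3
Drop 2: T rot1 at col 4 lands with bottom-row=0; cleared 0 line(s) (total 0); column heights now [0 0 3 2 3 2], max=3
Drop 3: J rot1 at col 0 lands with bottom-row=0; cleared 0 line(s) (total 0); column heights now [3 3 3 2 3 2], max=3
Drop 4: I rot3 at col 3 lands with bottom-row=2; cleared 0 line(s) (total 0); column heights now [3 3 3 6 3 2], max=6
Drop 5: T rot0 at col 3 lands with bottom-row=6; cleared 0 line(s) (total 0); column heights now [3 3 3 7 8 7], max=8

Answer: ......
......
......
......
....#.
...###
...#..
...#..
...#..
#####.
#.####
#..##.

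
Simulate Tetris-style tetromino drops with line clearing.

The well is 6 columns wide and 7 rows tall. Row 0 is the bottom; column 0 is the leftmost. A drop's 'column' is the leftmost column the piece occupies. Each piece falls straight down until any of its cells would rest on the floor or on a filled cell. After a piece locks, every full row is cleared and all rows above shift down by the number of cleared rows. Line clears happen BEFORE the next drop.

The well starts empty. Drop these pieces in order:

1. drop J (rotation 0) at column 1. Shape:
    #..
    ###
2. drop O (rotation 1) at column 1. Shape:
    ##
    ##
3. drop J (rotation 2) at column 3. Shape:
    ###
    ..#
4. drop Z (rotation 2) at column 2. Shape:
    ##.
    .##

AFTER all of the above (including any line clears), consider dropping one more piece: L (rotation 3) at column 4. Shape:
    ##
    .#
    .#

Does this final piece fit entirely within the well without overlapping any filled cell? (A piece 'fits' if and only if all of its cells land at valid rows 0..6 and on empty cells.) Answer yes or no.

Answer: yes

Derivation:
Drop 1: J rot0 at col 1 lands with bottom-row=0; cleared 0 line(s) (total 0); column heights now [0 2 1 1 0 0], max=2
Drop 2: O rot1 at col 1 lands with bottom-row=2; cleared 0 line(s) (total 0); column heights now [0 4 4 1 0 0], max=4
Drop 3: J rot2 at col 3 lands with bottom-row=0; cleared 0 line(s) (total 0); column heights now [0 4 4 2 2 2], max=4
Drop 4: Z rot2 at col 2 lands with bottom-row=3; cleared 0 line(s) (total 0); column heights now [0 4 5 5 4 2], max=5
Test piece L rot3 at col 4 (width 2): heights before test = [0 4 5 5 4 2]; fits = True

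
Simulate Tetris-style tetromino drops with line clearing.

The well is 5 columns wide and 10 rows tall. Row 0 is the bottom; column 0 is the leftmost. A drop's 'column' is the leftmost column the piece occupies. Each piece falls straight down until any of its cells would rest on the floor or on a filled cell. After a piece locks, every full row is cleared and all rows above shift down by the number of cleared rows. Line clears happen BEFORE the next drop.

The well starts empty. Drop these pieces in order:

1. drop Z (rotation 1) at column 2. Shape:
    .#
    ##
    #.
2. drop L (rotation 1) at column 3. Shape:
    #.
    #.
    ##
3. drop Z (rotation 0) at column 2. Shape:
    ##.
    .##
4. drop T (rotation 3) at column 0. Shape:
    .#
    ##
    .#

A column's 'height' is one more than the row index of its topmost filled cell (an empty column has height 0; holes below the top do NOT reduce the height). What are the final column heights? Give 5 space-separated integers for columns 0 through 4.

Drop 1: Z rot1 at col 2 lands with bottom-row=0; cleared 0 line(s) (total 0); column heights now [0 0 2 3 0], max=3
Drop 2: L rot1 at col 3 lands with bottom-row=3; cleared 0 line(s) (total 0); column heights now [0 0 2 6 4], max=6
Drop 3: Z rot0 at col 2 lands with bottom-row=6; cleared 0 line(s) (total 0); column heights now [0 0 8 8 7], max=8
Drop 4: T rot3 at col 0 lands with bottom-row=0; cleared 0 line(s) (total 0); column heights now [2 3 8 8 7], max=8

Answer: 2 3 8 8 7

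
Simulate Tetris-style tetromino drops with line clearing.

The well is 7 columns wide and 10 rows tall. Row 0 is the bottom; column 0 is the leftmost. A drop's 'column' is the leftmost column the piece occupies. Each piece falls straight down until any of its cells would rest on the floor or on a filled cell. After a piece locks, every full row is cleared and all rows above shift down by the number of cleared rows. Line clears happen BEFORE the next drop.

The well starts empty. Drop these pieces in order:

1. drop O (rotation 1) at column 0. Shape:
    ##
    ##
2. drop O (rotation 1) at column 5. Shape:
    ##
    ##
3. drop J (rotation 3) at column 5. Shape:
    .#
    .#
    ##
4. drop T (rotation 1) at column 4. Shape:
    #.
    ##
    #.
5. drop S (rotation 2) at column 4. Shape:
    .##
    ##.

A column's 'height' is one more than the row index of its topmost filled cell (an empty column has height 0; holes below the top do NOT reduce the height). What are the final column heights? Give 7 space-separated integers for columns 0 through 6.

Drop 1: O rot1 at col 0 lands with bottom-row=0; cleared 0 line(s) (total 0); column heights now [2 2 0 0 0 0 0], max=2
Drop 2: O rot1 at col 5 lands with bottom-row=0; cleared 0 line(s) (total 0); column heights now [2 2 0 0 0 2 2], max=2
Drop 3: J rot3 at col 5 lands with bottom-row=2; cleared 0 line(s) (total 0); column heights now [2 2 0 0 0 3 5], max=5
Drop 4: T rot1 at col 4 lands with bottom-row=2; cleared 0 line(s) (total 0); column heights now [2 2 0 0 5 4 5], max=5
Drop 5: S rot2 at col 4 lands with bottom-row=5; cleared 0 line(s) (total 0); column heights now [2 2 0 0 6 7 7], max=7

Answer: 2 2 0 0 6 7 7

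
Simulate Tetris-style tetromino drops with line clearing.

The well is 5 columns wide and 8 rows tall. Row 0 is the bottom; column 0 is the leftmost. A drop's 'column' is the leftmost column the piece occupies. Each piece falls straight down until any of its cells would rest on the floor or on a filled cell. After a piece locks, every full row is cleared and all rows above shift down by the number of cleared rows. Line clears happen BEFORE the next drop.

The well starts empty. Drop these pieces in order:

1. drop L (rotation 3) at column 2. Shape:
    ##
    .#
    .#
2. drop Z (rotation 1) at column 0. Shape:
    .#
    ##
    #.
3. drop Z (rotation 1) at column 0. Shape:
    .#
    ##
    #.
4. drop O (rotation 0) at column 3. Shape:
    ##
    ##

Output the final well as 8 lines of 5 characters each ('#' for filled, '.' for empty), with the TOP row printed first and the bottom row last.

Answer: .....
.....
.....
.#.##
##.##
####.
##.#.
#..#.

Derivation:
Drop 1: L rot3 at col 2 lands with bottom-row=0; cleared 0 line(s) (total 0); column heights now [0 0 3 3 0], max=3
Drop 2: Z rot1 at col 0 lands with bottom-row=0; cleared 0 line(s) (total 0); column heights now [2 3 3 3 0], max=3
Drop 3: Z rot1 at col 0 lands with bottom-row=2; cleared 0 line(s) (total 0); column heights now [4 5 3 3 0], max=5
Drop 4: O rot0 at col 3 lands with bottom-row=3; cleared 0 line(s) (total 0); column heights now [4 5 3 5 5], max=5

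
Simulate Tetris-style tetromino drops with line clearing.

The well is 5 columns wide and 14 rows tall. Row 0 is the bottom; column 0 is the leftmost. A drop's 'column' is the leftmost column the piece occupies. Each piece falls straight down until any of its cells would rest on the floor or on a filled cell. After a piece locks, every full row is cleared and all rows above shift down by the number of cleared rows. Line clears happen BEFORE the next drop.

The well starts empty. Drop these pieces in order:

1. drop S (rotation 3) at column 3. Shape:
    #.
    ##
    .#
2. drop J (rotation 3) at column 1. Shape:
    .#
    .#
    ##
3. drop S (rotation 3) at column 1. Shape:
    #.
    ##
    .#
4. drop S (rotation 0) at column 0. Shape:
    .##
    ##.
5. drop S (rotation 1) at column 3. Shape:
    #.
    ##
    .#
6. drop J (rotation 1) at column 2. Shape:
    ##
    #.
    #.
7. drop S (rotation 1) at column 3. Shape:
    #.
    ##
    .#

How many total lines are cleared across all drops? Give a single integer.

Answer: 0

Derivation:
Drop 1: S rot3 at col 3 lands with bottom-row=0; cleared 0 line(s) (total 0); column heights now [0 0 0 3 2], max=3
Drop 2: J rot3 at col 1 lands with bottom-row=0; cleared 0 line(s) (total 0); column heights now [0 1 3 3 2], max=3
Drop 3: S rot3 at col 1 lands with bottom-row=3; cleared 0 line(s) (total 0); column heights now [0 6 5 3 2], max=6
Drop 4: S rot0 at col 0 lands with bottom-row=6; cleared 0 line(s) (total 0); column heights now [7 8 8 3 2], max=8
Drop 5: S rot1 at col 3 lands with bottom-row=2; cleared 0 line(s) (total 0); column heights now [7 8 8 5 4], max=8
Drop 6: J rot1 at col 2 lands with bottom-row=8; cleared 0 line(s) (total 0); column heights now [7 8 11 11 4], max=11
Drop 7: S rot1 at col 3 lands with bottom-row=10; cleared 0 line(s) (total 0); column heights now [7 8 11 13 12], max=13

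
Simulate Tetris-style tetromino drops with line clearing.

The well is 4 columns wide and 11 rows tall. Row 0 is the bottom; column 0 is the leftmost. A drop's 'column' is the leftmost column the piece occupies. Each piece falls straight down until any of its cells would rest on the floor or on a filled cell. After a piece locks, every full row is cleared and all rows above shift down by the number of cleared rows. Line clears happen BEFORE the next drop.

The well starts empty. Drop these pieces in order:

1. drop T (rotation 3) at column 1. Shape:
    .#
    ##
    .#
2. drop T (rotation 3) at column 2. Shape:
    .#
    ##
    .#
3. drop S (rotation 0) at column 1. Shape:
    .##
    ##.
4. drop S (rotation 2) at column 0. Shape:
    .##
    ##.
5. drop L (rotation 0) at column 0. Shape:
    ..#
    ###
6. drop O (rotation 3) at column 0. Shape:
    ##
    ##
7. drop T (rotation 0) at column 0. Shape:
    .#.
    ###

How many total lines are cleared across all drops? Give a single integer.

Answer: 1

Derivation:
Drop 1: T rot3 at col 1 lands with bottom-row=0; cleared 0 line(s) (total 0); column heights now [0 2 3 0], max=3
Drop 2: T rot3 at col 2 lands with bottom-row=2; cleared 0 line(s) (total 0); column heights now [0 2 4 5], max=5
Drop 3: S rot0 at col 1 lands with bottom-row=4; cleared 0 line(s) (total 0); column heights now [0 5 6 6], max=6
Drop 4: S rot2 at col 0 lands with bottom-row=5; cleared 1 line(s) (total 1); column heights now [0 6 6 5], max=6
Drop 5: L rot0 at col 0 lands with bottom-row=6; cleared 0 line(s) (total 1); column heights now [7 7 8 5], max=8
Drop 6: O rot3 at col 0 lands with bottom-row=7; cleared 0 line(s) (total 1); column heights now [9 9 8 5], max=9
Drop 7: T rot0 at col 0 lands with bottom-row=9; cleared 0 line(s) (total 1); column heights now [10 11 10 5], max=11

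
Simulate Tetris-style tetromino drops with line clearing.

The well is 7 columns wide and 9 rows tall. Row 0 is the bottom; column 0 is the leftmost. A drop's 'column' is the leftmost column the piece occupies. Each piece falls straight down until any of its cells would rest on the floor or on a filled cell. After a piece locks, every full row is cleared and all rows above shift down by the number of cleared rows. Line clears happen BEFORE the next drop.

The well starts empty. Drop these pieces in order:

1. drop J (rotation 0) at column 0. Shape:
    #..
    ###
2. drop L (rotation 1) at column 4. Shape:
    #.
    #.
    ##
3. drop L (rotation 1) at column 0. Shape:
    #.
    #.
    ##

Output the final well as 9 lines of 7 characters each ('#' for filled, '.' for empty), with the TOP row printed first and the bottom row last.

Drop 1: J rot0 at col 0 lands with bottom-row=0; cleared 0 line(s) (total 0); column heights now [2 1 1 0 0 0 0], max=2
Drop 2: L rot1 at col 4 lands with bottom-row=0; cleared 0 line(s) (total 0); column heights now [2 1 1 0 3 1 0], max=3
Drop 3: L rot1 at col 0 lands with bottom-row=2; cleared 0 line(s) (total 0); column heights now [5 3 1 0 3 1 0], max=5

Answer: .......
.......
.......
.......
#......
#......
##..#..
#...#..
###.##.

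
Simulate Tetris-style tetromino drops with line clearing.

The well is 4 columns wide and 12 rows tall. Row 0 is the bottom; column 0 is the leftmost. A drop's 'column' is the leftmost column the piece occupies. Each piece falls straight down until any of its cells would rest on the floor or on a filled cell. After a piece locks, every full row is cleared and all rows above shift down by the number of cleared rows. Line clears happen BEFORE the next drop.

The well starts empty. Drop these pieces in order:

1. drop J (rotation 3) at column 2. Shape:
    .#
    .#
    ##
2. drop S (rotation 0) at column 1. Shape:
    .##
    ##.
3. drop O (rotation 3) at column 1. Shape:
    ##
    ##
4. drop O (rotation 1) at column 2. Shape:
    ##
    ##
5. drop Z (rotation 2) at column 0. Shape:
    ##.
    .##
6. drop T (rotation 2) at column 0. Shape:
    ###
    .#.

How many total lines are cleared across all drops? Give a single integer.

Answer: 0

Derivation:
Drop 1: J rot3 at col 2 lands with bottom-row=0; cleared 0 line(s) (total 0); column heights now [0 0 1 3], max=3
Drop 2: S rot0 at col 1 lands with bottom-row=2; cleared 0 line(s) (total 0); column heights now [0 3 4 4], max=4
Drop 3: O rot3 at col 1 lands with bottom-row=4; cleared 0 line(s) (total 0); column heights now [0 6 6 4], max=6
Drop 4: O rot1 at col 2 lands with bottom-row=6; cleared 0 line(s) (total 0); column heights now [0 6 8 8], max=8
Drop 5: Z rot2 at col 0 lands with bottom-row=8; cleared 0 line(s) (total 0); column heights now [10 10 9 8], max=10
Drop 6: T rot2 at col 0 lands with bottom-row=10; cleared 0 line(s) (total 0); column heights now [12 12 12 8], max=12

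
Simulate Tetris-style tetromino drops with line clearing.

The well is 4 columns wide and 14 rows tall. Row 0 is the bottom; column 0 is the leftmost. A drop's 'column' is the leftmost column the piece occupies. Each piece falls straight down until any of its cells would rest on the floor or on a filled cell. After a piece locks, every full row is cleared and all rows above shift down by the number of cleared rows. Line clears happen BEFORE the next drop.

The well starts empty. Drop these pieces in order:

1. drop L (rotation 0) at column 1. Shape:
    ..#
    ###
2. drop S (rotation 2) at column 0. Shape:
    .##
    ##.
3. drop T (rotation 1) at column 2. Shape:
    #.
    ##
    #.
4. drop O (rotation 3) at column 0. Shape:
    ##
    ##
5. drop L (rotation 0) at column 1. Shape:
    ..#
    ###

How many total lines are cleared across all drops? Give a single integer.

Answer: 1

Derivation:
Drop 1: L rot0 at col 1 lands with bottom-row=0; cleared 0 line(s) (total 0); column heights now [0 1 1 2], max=2
Drop 2: S rot2 at col 0 lands with bottom-row=1; cleared 0 line(s) (total 0); column heights now [2 3 3 2], max=3
Drop 3: T rot1 at col 2 lands with bottom-row=3; cleared 0 line(s) (total 0); column heights now [2 3 6 5], max=6
Drop 4: O rot3 at col 0 lands with bottom-row=3; cleared 1 line(s) (total 1); column heights now [4 4 5 2], max=5
Drop 5: L rot0 at col 1 lands with bottom-row=5; cleared 0 line(s) (total 1); column heights now [4 6 6 7], max=7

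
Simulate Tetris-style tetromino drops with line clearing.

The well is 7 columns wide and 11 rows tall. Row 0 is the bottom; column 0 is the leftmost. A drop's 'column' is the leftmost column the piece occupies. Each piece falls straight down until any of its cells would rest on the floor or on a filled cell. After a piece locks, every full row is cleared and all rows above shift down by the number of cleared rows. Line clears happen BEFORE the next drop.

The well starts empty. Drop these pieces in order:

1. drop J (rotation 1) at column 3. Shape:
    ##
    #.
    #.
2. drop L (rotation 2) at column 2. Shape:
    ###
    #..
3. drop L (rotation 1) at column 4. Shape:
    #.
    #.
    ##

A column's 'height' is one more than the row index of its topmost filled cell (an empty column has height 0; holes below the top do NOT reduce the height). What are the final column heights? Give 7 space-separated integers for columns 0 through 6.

Drop 1: J rot1 at col 3 lands with bottom-row=0; cleared 0 line(s) (total 0); column heights now [0 0 0 3 3 0 0], max=3
Drop 2: L rot2 at col 2 lands with bottom-row=2; cleared 0 line(s) (total 0); column heights now [0 0 4 4 4 0 0], max=4
Drop 3: L rot1 at col 4 lands with bottom-row=4; cleared 0 line(s) (total 0); column heights now [0 0 4 4 7 5 0], max=7

Answer: 0 0 4 4 7 5 0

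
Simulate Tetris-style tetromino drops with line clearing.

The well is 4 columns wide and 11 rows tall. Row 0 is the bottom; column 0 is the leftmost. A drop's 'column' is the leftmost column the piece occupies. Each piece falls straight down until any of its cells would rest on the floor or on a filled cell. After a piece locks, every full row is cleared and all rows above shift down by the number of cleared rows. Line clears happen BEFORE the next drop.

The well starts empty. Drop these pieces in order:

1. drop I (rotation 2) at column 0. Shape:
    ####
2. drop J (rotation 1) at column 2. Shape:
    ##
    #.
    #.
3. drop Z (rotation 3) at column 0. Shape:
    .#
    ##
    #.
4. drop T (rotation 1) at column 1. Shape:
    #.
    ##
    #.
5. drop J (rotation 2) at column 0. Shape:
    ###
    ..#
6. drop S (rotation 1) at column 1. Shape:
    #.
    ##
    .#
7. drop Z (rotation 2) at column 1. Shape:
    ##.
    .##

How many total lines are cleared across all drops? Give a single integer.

Drop 1: I rot2 at col 0 lands with bottom-row=0; cleared 1 line(s) (total 1); column heights now [0 0 0 0], max=0
Drop 2: J rot1 at col 2 lands with bottom-row=0; cleared 0 line(s) (total 1); column heights now [0 0 3 3], max=3
Drop 3: Z rot3 at col 0 lands with bottom-row=0; cleared 0 line(s) (total 1); column heights now [2 3 3 3], max=3
Drop 4: T rot1 at col 1 lands with bottom-row=3; cleared 0 line(s) (total 1); column heights now [2 6 5 3], max=6
Drop 5: J rot2 at col 0 lands with bottom-row=5; cleared 0 line(s) (total 1); column heights now [7 7 7 3], max=7
Drop 6: S rot1 at col 1 lands with bottom-row=7; cleared 0 line(s) (total 1); column heights now [7 10 9 3], max=10
Drop 7: Z rot2 at col 1 lands with bottom-row=9; cleared 0 line(s) (total 1); column heights now [7 11 11 10], max=11

Answer: 1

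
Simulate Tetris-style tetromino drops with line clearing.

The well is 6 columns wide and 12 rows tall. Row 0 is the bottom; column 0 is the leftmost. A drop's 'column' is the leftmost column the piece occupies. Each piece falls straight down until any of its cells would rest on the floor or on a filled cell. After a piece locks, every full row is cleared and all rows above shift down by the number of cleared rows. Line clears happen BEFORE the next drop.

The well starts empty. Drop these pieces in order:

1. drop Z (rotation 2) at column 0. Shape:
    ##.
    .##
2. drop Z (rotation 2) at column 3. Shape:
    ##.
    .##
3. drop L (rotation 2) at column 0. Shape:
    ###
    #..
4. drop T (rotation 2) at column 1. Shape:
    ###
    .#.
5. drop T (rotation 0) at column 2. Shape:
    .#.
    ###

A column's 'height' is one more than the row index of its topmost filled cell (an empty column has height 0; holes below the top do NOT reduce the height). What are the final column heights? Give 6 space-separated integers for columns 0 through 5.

Answer: 4 6 7 8 7 1

Derivation:
Drop 1: Z rot2 at col 0 lands with bottom-row=0; cleared 0 line(s) (total 0); column heights now [2 2 1 0 0 0], max=2
Drop 2: Z rot2 at col 3 lands with bottom-row=0; cleared 0 line(s) (total 0); column heights now [2 2 1 2 2 1], max=2
Drop 3: L rot2 at col 0 lands with bottom-row=2; cleared 0 line(s) (total 0); column heights now [4 4 4 2 2 1], max=4
Drop 4: T rot2 at col 1 lands with bottom-row=4; cleared 0 line(s) (total 0); column heights now [4 6 6 6 2 1], max=6
Drop 5: T rot0 at col 2 lands with bottom-row=6; cleared 0 line(s) (total 0); column heights now [4 6 7 8 7 1], max=8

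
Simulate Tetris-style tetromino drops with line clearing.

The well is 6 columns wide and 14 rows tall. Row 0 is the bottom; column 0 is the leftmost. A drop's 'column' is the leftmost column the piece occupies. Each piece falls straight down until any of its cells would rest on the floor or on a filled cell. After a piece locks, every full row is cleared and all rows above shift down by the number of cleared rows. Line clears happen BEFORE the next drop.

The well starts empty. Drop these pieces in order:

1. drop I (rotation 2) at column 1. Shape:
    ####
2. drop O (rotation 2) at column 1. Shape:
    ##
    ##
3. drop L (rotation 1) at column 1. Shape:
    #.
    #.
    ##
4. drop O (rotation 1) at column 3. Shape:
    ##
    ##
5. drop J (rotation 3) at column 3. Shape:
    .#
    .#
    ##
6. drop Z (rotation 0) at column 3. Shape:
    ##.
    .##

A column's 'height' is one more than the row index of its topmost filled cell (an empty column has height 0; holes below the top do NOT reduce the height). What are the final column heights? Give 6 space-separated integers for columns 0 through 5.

Drop 1: I rot2 at col 1 lands with bottom-row=0; cleared 0 line(s) (total 0); column heights now [0 1 1 1 1 0], max=1
Drop 2: O rot2 at col 1 lands with bottom-row=1; cleared 0 line(s) (total 0); column heights now [0 3 3 1 1 0], max=3
Drop 3: L rot1 at col 1 lands with bottom-row=3; cleared 0 line(s) (total 0); column heights now [0 6 4 1 1 0], max=6
Drop 4: O rot1 at col 3 lands with bottom-row=1; cleared 0 line(s) (total 0); column heights now [0 6 4 3 3 0], max=6
Drop 5: J rot3 at col 3 lands with bottom-row=3; cleared 0 line(s) (total 0); column heights now [0 6 4 4 6 0], max=6
Drop 6: Z rot0 at col 3 lands with bottom-row=6; cleared 0 line(s) (total 0); column heights now [0 6 4 8 8 7], max=8

Answer: 0 6 4 8 8 7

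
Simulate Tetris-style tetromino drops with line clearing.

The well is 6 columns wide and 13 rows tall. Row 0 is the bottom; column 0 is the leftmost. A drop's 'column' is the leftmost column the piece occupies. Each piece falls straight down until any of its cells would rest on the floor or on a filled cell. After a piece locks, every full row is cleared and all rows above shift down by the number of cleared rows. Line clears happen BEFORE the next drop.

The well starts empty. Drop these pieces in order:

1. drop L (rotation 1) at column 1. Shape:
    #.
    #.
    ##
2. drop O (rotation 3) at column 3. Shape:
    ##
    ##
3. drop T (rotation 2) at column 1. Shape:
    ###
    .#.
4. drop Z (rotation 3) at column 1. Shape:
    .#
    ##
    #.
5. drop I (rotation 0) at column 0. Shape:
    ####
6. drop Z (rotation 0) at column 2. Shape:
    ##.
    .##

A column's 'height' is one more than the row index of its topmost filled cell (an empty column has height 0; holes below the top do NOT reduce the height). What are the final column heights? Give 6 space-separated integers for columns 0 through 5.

Answer: 8 8 10 10 9 0

Derivation:
Drop 1: L rot1 at col 1 lands with bottom-row=0; cleared 0 line(s) (total 0); column heights now [0 3 1 0 0 0], max=3
Drop 2: O rot3 at col 3 lands with bottom-row=0; cleared 0 line(s) (total 0); column heights now [0 3 1 2 2 0], max=3
Drop 3: T rot2 at col 1 lands with bottom-row=2; cleared 0 line(s) (total 0); column heights now [0 4 4 4 2 0], max=4
Drop 4: Z rot3 at col 1 lands with bottom-row=4; cleared 0 line(s) (total 0); column heights now [0 6 7 4 2 0], max=7
Drop 5: I rot0 at col 0 lands with bottom-row=7; cleared 0 line(s) (total 0); column heights now [8 8 8 8 2 0], max=8
Drop 6: Z rot0 at col 2 lands with bottom-row=8; cleared 0 line(s) (total 0); column heights now [8 8 10 10 9 0], max=10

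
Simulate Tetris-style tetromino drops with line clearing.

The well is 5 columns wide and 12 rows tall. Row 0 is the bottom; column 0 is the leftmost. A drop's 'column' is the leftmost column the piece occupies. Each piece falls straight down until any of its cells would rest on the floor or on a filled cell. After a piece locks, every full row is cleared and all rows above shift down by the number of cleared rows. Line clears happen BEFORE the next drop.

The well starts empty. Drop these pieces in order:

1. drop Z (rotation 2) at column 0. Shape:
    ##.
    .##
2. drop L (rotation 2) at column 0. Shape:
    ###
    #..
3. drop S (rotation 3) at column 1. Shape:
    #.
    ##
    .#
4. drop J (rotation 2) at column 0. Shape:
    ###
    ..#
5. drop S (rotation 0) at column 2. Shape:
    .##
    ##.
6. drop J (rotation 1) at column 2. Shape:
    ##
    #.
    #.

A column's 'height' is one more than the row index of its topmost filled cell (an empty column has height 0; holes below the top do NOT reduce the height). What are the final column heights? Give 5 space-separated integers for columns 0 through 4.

Answer: 8 8 12 12 10

Derivation:
Drop 1: Z rot2 at col 0 lands with bottom-row=0; cleared 0 line(s) (total 0); column heights now [2 2 1 0 0], max=2
Drop 2: L rot2 at col 0 lands with bottom-row=2; cleared 0 line(s) (total 0); column heights now [4 4 4 0 0], max=4
Drop 3: S rot3 at col 1 lands with bottom-row=4; cleared 0 line(s) (total 0); column heights now [4 7 6 0 0], max=7
Drop 4: J rot2 at col 0 lands with bottom-row=6; cleared 0 line(s) (total 0); column heights now [8 8 8 0 0], max=8
Drop 5: S rot0 at col 2 lands with bottom-row=8; cleared 0 line(s) (total 0); column heights now [8 8 9 10 10], max=10
Drop 6: J rot1 at col 2 lands with bottom-row=9; cleared 0 line(s) (total 0); column heights now [8 8 12 12 10], max=12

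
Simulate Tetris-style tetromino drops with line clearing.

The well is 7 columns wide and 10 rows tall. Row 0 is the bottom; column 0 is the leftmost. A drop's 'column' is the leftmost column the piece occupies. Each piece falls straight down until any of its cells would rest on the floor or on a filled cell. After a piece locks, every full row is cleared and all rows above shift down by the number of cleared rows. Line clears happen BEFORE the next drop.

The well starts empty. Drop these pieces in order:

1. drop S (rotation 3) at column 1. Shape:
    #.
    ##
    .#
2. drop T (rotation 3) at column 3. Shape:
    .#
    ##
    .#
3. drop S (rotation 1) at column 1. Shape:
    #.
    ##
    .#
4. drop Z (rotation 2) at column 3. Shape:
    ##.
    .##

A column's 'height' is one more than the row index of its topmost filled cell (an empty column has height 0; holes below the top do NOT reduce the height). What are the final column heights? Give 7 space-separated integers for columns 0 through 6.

Answer: 0 5 4 5 5 4 0

Derivation:
Drop 1: S rot3 at col 1 lands with bottom-row=0; cleared 0 line(s) (total 0); column heights now [0 3 2 0 0 0 0], max=3
Drop 2: T rot3 at col 3 lands with bottom-row=0; cleared 0 line(s) (total 0); column heights now [0 3 2 2 3 0 0], max=3
Drop 3: S rot1 at col 1 lands with bottom-row=2; cleared 0 line(s) (total 0); column heights now [0 5 4 2 3 0 0], max=5
Drop 4: Z rot2 at col 3 lands with bottom-row=3; cleared 0 line(s) (total 0); column heights now [0 5 4 5 5 4 0], max=5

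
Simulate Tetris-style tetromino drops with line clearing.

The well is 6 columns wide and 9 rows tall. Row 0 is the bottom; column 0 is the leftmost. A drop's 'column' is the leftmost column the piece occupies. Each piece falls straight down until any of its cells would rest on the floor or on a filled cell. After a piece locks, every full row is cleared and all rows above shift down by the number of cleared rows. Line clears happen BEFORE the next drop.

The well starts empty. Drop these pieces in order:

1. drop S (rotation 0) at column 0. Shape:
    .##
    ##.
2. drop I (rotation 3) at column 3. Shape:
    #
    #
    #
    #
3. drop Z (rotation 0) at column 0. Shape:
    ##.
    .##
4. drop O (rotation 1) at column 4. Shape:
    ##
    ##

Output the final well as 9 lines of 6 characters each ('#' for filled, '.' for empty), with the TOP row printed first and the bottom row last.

Drop 1: S rot0 at col 0 lands with bottom-row=0; cleared 0 line(s) (total 0); column heights now [1 2 2 0 0 0], max=2
Drop 2: I rot3 at col 3 lands with bottom-row=0; cleared 0 line(s) (total 0); column heights now [1 2 2 4 0 0], max=4
Drop 3: Z rot0 at col 0 lands with bottom-row=2; cleared 0 line(s) (total 0); column heights now [4 4 3 4 0 0], max=4
Drop 4: O rot1 at col 4 lands with bottom-row=0; cleared 0 line(s) (total 0); column heights now [4 4 3 4 2 2], max=4

Answer: ......
......
......
......
......
##.#..
.###..
.#####
##.###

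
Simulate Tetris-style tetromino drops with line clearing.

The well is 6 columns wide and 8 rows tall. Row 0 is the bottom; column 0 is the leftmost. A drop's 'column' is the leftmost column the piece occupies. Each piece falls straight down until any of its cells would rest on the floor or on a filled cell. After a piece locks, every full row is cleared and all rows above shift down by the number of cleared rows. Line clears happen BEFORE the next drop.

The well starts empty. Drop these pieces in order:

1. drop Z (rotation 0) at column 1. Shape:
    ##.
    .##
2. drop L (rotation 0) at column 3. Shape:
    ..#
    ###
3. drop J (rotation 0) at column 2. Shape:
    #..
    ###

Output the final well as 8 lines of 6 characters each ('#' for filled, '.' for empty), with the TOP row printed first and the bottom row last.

Answer: ......
......
......
......
..#...
..####
.#####
..##..

Derivation:
Drop 1: Z rot0 at col 1 lands with bottom-row=0; cleared 0 line(s) (total 0); column heights now [0 2 2 1 0 0], max=2
Drop 2: L rot0 at col 3 lands with bottom-row=1; cleared 0 line(s) (total 0); column heights now [0 2 2 2 2 3], max=3
Drop 3: J rot0 at col 2 lands with bottom-row=2; cleared 0 line(s) (total 0); column heights now [0 2 4 3 3 3], max=4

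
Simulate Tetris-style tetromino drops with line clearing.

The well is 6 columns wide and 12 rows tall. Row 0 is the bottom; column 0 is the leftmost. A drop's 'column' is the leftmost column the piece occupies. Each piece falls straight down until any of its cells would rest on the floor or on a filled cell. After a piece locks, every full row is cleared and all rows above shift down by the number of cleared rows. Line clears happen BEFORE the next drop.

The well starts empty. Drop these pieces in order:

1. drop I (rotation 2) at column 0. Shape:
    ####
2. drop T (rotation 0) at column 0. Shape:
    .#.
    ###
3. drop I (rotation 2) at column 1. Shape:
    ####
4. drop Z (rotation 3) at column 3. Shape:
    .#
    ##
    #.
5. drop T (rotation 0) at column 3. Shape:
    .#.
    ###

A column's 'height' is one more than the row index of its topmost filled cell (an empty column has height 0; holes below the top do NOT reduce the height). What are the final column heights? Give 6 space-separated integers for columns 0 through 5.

Drop 1: I rot2 at col 0 lands with bottom-row=0; cleared 0 line(s) (total 0); column heights now [1 1 1 1 0 0], max=1
Drop 2: T rot0 at col 0 lands with bottom-row=1; cleared 0 line(s) (total 0); column heights now [2 3 2 1 0 0], max=3
Drop 3: I rot2 at col 1 lands with bottom-row=3; cleared 0 line(s) (total 0); column heights now [2 4 4 4 4 0], max=4
Drop 4: Z rot3 at col 3 lands with bottom-row=4; cleared 0 line(s) (total 0); column heights now [2 4 4 6 7 0], max=7
Drop 5: T rot0 at col 3 lands with bottom-row=7; cleared 0 line(s) (total 0); column heights now [2 4 4 8 9 8], max=9

Answer: 2 4 4 8 9 8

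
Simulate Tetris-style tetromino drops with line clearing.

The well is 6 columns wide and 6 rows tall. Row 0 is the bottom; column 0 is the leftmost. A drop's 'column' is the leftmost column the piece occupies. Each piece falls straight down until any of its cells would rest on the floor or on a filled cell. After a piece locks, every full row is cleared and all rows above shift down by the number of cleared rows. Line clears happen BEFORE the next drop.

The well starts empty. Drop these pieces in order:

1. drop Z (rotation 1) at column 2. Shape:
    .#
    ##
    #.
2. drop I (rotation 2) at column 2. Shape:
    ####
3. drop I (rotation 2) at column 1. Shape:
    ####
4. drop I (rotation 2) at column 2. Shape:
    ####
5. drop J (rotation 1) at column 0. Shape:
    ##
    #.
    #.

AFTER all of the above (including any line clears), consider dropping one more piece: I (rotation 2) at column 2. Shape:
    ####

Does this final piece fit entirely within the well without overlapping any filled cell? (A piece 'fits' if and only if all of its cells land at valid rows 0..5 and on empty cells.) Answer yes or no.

Answer: yes

Derivation:
Drop 1: Z rot1 at col 2 lands with bottom-row=0; cleared 0 line(s) (total 0); column heights now [0 0 2 3 0 0], max=3
Drop 2: I rot2 at col 2 lands with bottom-row=3; cleared 0 line(s) (total 0); column heights now [0 0 4 4 4 4], max=4
Drop 3: I rot2 at col 1 lands with bottom-row=4; cleared 0 line(s) (total 0); column heights now [0 5 5 5 5 4], max=5
Drop 4: I rot2 at col 2 lands with bottom-row=5; cleared 0 line(s) (total 0); column heights now [0 5 6 6 6 6], max=6
Drop 5: J rot1 at col 0 lands with bottom-row=3; cleared 1 line(s) (total 1); column heights now [5 5 5 5 5 4], max=5
Test piece I rot2 at col 2 (width 4): heights before test = [5 5 5 5 5 4]; fits = True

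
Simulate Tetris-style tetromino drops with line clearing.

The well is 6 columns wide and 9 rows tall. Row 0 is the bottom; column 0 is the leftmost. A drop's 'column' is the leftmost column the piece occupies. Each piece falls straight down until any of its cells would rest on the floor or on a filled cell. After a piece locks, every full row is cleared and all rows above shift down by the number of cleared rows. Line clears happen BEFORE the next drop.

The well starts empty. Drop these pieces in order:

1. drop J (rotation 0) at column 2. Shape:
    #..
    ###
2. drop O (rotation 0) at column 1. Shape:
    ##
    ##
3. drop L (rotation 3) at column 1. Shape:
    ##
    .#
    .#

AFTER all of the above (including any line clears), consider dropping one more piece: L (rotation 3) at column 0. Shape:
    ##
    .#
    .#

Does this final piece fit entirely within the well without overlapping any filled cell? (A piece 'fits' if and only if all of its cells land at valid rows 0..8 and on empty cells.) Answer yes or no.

Answer: no

Derivation:
Drop 1: J rot0 at col 2 lands with bottom-row=0; cleared 0 line(s) (total 0); column heights now [0 0 2 1 1 0], max=2
Drop 2: O rot0 at col 1 lands with bottom-row=2; cleared 0 line(s) (total 0); column heights now [0 4 4 1 1 0], max=4
Drop 3: L rot3 at col 1 lands with bottom-row=4; cleared 0 line(s) (total 0); column heights now [0 7 7 1 1 0], max=7
Test piece L rot3 at col 0 (width 2): heights before test = [0 7 7 1 1 0]; fits = False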